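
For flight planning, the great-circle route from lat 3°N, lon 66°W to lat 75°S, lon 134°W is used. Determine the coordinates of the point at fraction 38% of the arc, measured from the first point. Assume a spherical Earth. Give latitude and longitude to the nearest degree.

≈ lat 29°S, lon 75°W

Convert each endpoint to a unit vector on the sphere (x = cos φ cos λ, y = cos φ sin λ, z = sin φ).
The central angle between the endpoints is δ = arccos(p₁·p₂) ≈ 1.525 rad (87.3°).
Interpolate at f = 0.38 with slerp weights a = sin((1−f)δ)/sin δ ≈ 0.811, b = sin(fδ)/sin δ ≈ 0.548.
p = a·p₁ + b·p₂ ≈ (0.231, -0.842, -0.487); φ = arcsin(p_z) ≈ -29.14°, λ = atan2(p_y, p_x) ≈ -74.66°.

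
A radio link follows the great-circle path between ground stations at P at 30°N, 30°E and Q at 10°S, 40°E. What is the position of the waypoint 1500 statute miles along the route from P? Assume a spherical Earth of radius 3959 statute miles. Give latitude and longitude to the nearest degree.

Write both endpoints as unit vectors p₁, p₂ with components (cos φ cos λ, cos φ sin λ, sin φ).
The central angle between the endpoints is δ = arccos(p₁·p₂) ≈ 0.718 rad (41.1°). The total great-circle distance is δ·R ≈ 0.718 × 3959 ≈ 2843 mi, so the target fraction is f = 1500/2843 ≈ 0.528.
Interpolate at f ≈ 0.528 with slerp weights a = sin((1−f)δ)/sin δ ≈ 0.506, b = sin(fδ)/sin δ ≈ 0.562.
p = a·p₁ + b·p₂ ≈ (0.803, 0.575, 0.155); φ = arcsin(p_z) ≈ 8.93°, λ = atan2(p_y, p_x) ≈ 35.58°.

≈ 9°N, 36°E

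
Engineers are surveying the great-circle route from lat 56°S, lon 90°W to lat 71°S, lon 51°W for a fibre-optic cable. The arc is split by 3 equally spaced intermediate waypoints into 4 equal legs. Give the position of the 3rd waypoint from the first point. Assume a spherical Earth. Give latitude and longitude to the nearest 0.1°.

≈ lat 68.3°S, lon 65.1°W

Write both endpoints as unit vectors p₁, p₂ with components (cos φ cos λ, cos φ sin λ, sin φ).
The central angle between the endpoints is δ = arccos(p₁·p₂) ≈ 0.389 rad (22.3°).
Interpolate at f = 3/4 with slerp weights a = sin((1−f)δ)/sin δ ≈ 0.256, b = sin(fδ)/sin δ ≈ 0.758.
p = a·p₁ + b·p₂ ≈ (0.155, -0.335, -0.929); φ = arcsin(p_z) ≈ -68.33°, λ = atan2(p_y, p_x) ≈ -65.12°.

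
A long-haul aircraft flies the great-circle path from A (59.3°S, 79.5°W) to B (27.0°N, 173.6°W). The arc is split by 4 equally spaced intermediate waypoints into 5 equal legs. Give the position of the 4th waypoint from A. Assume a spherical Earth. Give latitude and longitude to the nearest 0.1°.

≈ (7.5°N, 160.8°W)

The haversine formula gives a central angle δ ≈ 2.007 rad (115.0°) between the endpoints.
Interpolate at f = 4/5 with slerp weights a = sin((1−f)δ)/sin δ ≈ 0.431, b = sin(fδ)/sin δ ≈ 1.103.
p = a·p₁ + b·p₂ ≈ (-0.936, -0.326, 0.130); φ = arcsin(p_z) ≈ 7.46°, λ = atan2(p_y, p_x) ≈ -160.80°.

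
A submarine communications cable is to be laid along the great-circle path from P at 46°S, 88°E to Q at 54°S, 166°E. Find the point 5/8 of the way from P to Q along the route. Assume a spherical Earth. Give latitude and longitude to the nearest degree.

From cos δ = sin φ₁ sin φ₂ + cos φ₁ cos φ₂ cos Δλ, the central angle is δ ≈ 0.841 rad (48.2°).
Interpolate at f = 5/8 with slerp weights a = sin((1−f)δ)/sin δ ≈ 0.416, b = sin(fδ)/sin δ ≈ 0.673.
p = a·p₁ + b·p₂ ≈ (-0.374, 0.385, -0.844); φ = arcsin(p_z) ≈ -57.56°, λ = atan2(p_y, p_x) ≈ 134.19°.

≈ 58°S, 134°E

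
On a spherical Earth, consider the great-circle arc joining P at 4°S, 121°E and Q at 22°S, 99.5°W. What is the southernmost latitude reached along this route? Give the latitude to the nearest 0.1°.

≈ 35.3°S

The great circle lies in the plane with unit normal n̂ = (p₁ × p₂)/|p₁ × p₂|.
Here n̂_z ≈ +0.816; the vertex latitude is φ_max = arccos|n̂_z| ≈ 35.3°.
Check via Clairaut: cos φ_max = |cos φ₁| · sin C = cos(4.0°)·sin(125.1°) ≈ 0.816, again giving ≈ 35.3°.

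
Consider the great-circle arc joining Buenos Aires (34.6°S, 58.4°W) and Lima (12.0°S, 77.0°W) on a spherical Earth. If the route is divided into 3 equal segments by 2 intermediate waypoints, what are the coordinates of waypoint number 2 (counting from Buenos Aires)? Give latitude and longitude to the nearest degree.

≈ (20°S, 71°W)

Write both endpoints as unit vectors p₁, p₂ with components (cos φ cos λ, cos φ sin λ, sin φ).
The central angle between the endpoints is δ = arccos(p₁·p₂) ≈ 0.492 rad (28.2°).
Interpolate at f = 2/3 with slerp weights a = sin((1−f)δ)/sin δ ≈ 0.346, b = sin(fδ)/sin δ ≈ 0.682.
p = a·p₁ + b·p₂ ≈ (0.299, -0.892, -0.338); φ = arcsin(p_z) ≈ -19.76°, λ = atan2(p_y, p_x) ≈ -71.47°.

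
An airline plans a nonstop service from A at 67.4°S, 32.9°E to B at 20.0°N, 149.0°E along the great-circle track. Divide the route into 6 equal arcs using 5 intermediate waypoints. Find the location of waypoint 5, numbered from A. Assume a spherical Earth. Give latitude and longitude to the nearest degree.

≈ 2°N, 141°E

Convert each endpoint to a unit vector on the sphere (x = cos φ cos λ, y = cos φ sin λ, z = sin φ).
The central angle between the endpoints is δ = arccos(p₁·p₂) ≈ 2.065 rad (118.3°).
Interpolate at f = 5/6 with slerp weights a = sin((1−f)δ)/sin δ ≈ 0.383, b = sin(fδ)/sin δ ≈ 1.123.
p = a·p₁ + b·p₂ ≈ (-0.781, 0.624, 0.030); φ = arcsin(p_z) ≈ 1.73°, λ = atan2(p_y, p_x) ≈ 141.39°.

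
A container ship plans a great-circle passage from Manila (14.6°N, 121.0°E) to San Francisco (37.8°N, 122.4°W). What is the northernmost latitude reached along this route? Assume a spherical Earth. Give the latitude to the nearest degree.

The great circle lies in the plane with unit normal n̂ = (p₁ × p₂)/|p₁ × p₂|.
Here n̂_z ≈ +0.696; the vertex latitude is φ_max = arccos|n̂_z| ≈ 45.9°.
Check via Clairaut: cos φ_max = |cos φ₁| · sin C = cos(14.6°)·sin(46.0°) ≈ 0.696, again giving ≈ 45.9°.

≈ 46°N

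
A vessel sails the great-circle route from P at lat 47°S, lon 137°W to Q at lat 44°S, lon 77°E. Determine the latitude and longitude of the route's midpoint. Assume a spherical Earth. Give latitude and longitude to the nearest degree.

Convert each endpoint to a unit vector on the sphere (x = cos φ cos λ, y = cos φ sin λ, z = sin φ).
The central angle between the endpoints is δ = arccos(p₁·p₂) ≈ 1.469 rad (84.2°).
Interpolate at f = 1/2 with slerp weights a = sin((1−f)δ)/sin δ ≈ 0.674, b = sin(fδ)/sin δ ≈ 0.674.
p = a·p₁ + b·p₂ ≈ (-0.227, 0.159, -0.961); φ = arcsin(p_z) ≈ -73.91°, λ = atan2(p_y, p_x) ≈ 145.02°.

≈ lat 74°S, lon 145°E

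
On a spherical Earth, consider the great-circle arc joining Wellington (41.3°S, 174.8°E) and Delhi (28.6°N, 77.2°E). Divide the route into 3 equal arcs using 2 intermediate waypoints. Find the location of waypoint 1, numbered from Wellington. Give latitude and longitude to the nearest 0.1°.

≈ (22.2°S, 135.7°E)

From cos δ = sin φ₁ sin φ₂ + cos φ₁ cos φ₂ cos Δλ, the central angle is δ ≈ 1.986 rad (113.8°).
Interpolate at f = 1/3 with slerp weights a = sin((1−f)δ)/sin δ ≈ 1.060, b = sin(fδ)/sin δ ≈ 0.672.
p = a·p₁ + b·p₂ ≈ (-0.662, 0.647, -0.378); φ = arcsin(p_z) ≈ -22.20°, λ = atan2(p_y, p_x) ≈ 135.65°.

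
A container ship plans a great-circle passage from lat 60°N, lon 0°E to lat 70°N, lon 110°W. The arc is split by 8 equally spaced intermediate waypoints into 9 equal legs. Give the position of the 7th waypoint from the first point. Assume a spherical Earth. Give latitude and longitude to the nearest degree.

≈ lat 75°N, lon 84°W

Write both endpoints as unit vectors p₁, p₂ with components (cos φ cos λ, cos φ sin λ, sin φ).
The central angle between the endpoints is δ = arccos(p₁·p₂) ≈ 0.715 rad (40.9°).
Interpolate at f = 7/9 with slerp weights a = sin((1−f)δ)/sin δ ≈ 0.241, b = sin(fδ)/sin δ ≈ 0.805.
p = a·p₁ + b·p₂ ≈ (0.026, -0.259, 0.966); φ = arcsin(p_z) ≈ 74.92°, λ = atan2(p_y, p_x) ≈ -84.16°.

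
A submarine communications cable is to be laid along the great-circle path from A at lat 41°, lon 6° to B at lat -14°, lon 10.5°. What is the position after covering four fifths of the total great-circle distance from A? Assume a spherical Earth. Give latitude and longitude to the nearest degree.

Convert each endpoint to a unit vector on the sphere (x = cos φ cos λ, y = cos φ sin λ, z = sin φ).
The central angle between the endpoints is δ = arccos(p₁·p₂) ≈ 0.963 rad (55.2°).
Interpolate at f = 4/5 with slerp weights a = sin((1−f)δ)/sin δ ≈ 0.233, b = sin(fδ)/sin δ ≈ 0.848.
p = a·p₁ + b·p₂ ≈ (0.984, 0.168, -0.052); φ = arcsin(p_z) ≈ -3.00°, λ = atan2(p_y, p_x) ≈ 9.71°.

≈ lat -3°, lon 10°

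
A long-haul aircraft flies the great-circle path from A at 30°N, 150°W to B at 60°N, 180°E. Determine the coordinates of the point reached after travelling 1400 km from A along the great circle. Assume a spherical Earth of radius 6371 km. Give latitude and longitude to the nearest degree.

≈ 41°N, 157°W

The haversine formula gives a central angle δ ≈ 0.630 rad (36.1°) between the endpoints. The total great-circle distance is δ·R ≈ 0.630 × 6371 ≈ 4014 km, so the target fraction is f = 1400/4014 ≈ 0.349.
Interpolate at f ≈ 0.349 with slerp weights a = sin((1−f)δ)/sin δ ≈ 0.677, b = sin(fδ)/sin δ ≈ 0.370.
p = a·p₁ + b·p₂ ≈ (-0.693, -0.293, 0.659); φ = arcsin(p_z) ≈ 41.22°, λ = atan2(p_y, p_x) ≈ -157.06°.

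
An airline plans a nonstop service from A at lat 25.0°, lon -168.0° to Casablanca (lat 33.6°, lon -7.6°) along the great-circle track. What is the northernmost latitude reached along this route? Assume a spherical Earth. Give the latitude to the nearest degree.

≈ 73°

The great circle lies in the plane with unit normal n̂ = (p₁ × p₂)/|p₁ × p₂|.
Here n̂_z ≈ +0.288; the vertex latitude is φ_max = arccos|n̂_z| ≈ 73.3°.
Check via Clairaut: cos φ_max = |cos φ₁| · sin C = cos(25.0°)·sin(18.5°) ≈ 0.288, again giving ≈ 73.3°.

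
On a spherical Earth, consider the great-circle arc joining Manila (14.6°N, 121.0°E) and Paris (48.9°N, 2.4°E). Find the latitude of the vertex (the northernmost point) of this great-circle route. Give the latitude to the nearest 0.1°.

≈ 55.8°N

The great circle lies in the plane with unit normal n̂ = (p₁ × p₂)/|p₁ × p₂|.
Here n̂_z ≈ -0.562; the vertex latitude is φ_max = arccos|n̂_z| ≈ 55.8°.
Check via Clairaut: cos φ_max = |cos φ₁| · sin C = cos(14.6°)·sin(35.5°) ≈ 0.562, again giving ≈ 55.8°.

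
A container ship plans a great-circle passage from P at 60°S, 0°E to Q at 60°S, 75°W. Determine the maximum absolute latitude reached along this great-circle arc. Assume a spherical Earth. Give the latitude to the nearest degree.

≈ 65°S

The great circle lies in the plane with unit normal n̂ = (p₁ × p₂)/|p₁ × p₂|.
Here n̂_z ≈ -0.416; the vertex latitude is φ_max = arccos|n̂_z| ≈ 65.4°.
Check via Clairaut: cos φ_max = |cos φ₁| · sin C = cos(60.0°)·sin(123.6°) ≈ 0.416, again giving ≈ 65.4°.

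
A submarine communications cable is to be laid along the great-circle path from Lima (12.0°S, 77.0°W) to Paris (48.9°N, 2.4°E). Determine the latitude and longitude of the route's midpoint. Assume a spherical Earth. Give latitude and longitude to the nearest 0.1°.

Convert each endpoint to a unit vector on the sphere (x = cos φ cos λ, y = cos φ sin λ, z = sin φ).
The central angle between the endpoints is δ = arccos(p₁·p₂) ≈ 1.609 rad (92.2°).
Interpolate at f = 1/2 with slerp weights a = sin((1−f)δ)/sin δ ≈ 0.721, b = sin(fδ)/sin δ ≈ 0.721.
p = a·p₁ + b·p₂ ≈ (0.632, -0.667, 0.393); φ = arcsin(p_z) ≈ 23.17°, λ = atan2(p_y, p_x) ≈ -46.55°.

≈ (23.2°N, 46.5°W)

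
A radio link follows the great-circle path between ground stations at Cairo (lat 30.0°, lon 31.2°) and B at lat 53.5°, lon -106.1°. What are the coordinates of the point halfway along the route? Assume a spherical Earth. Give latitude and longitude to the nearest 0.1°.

Convert each endpoint to a unit vector on the sphere (x = cos φ cos λ, y = cos φ sin λ, z = sin φ).
The central angle between the endpoints is δ = arccos(p₁·p₂) ≈ 1.547 rad (88.7°).
Interpolate at f = 1/2 with slerp weights a = sin((1−f)δ)/sin δ ≈ 0.699, b = sin(fδ)/sin δ ≈ 0.699.
p = a·p₁ + b·p₂ ≈ (0.402, -0.086, 0.911); φ = arcsin(p_z) ≈ 65.70°, λ = atan2(p_y, p_x) ≈ -12.05°.

≈ lat 65.7°, lon -12.0°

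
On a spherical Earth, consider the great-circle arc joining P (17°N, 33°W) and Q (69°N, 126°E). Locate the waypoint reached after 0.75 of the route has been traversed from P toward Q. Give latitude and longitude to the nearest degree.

The haversine formula gives a central angle δ ≈ 1.618 rad (92.7°) between the endpoints.
Interpolate at f = 0.75 with slerp weights a = sin((1−f)δ)/sin δ ≈ 0.394, b = sin(fδ)/sin δ ≈ 0.938.
p = a·p₁ + b·p₂ ≈ (0.118, 0.067, 0.991); φ = arcsin(p_z) ≈ 82.19°, λ = atan2(p_y, p_x) ≈ 29.40°.

≈ (82°N, 29°E)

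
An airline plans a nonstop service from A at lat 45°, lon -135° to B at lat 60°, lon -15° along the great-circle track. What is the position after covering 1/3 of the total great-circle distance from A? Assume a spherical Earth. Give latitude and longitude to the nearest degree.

≈ lat 62°, lon -113°

Write both endpoints as unit vectors p₁, p₂ with components (cos φ cos λ, cos φ sin λ, sin φ).
The central angle between the endpoints is δ = arccos(p₁·p₂) ≈ 1.120 rad (64.2°).
Interpolate at f = 1/3 with slerp weights a = sin((1−f)δ)/sin δ ≈ 0.755, b = sin(fδ)/sin δ ≈ 0.405.
p = a·p₁ + b·p₂ ≈ (-0.182, -0.430, 0.885); φ = arcsin(p_z) ≈ 62.19°, λ = atan2(p_y, p_x) ≈ -112.91°.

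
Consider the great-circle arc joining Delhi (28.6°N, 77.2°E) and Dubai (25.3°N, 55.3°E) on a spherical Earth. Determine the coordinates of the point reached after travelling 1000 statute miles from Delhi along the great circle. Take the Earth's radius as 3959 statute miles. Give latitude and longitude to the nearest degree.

≈ 27°N, 61°E

From cos δ = sin φ₁ sin φ₂ + cos φ₁ cos φ₂ cos Δλ, the central angle is δ ≈ 0.345 rad (19.8°). The total great-circle distance is δ·R ≈ 0.345 × 3959 ≈ 1366 mi, so the target fraction is f = 1000/1366 ≈ 0.732.
Interpolate at f ≈ 0.732 with slerp weights a = sin((1−f)δ)/sin δ ≈ 0.273, b = sin(fδ)/sin δ ≈ 0.739.
p = a·p₁ + b·p₂ ≈ (0.433, 0.783, 0.446); φ = arcsin(p_z) ≈ 26.51°, λ = atan2(p_y, p_x) ≈ 61.03°.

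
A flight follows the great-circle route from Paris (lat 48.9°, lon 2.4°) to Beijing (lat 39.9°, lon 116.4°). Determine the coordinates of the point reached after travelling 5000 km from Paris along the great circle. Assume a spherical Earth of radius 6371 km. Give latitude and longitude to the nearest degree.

≈ lat 58°, lon 81°

Write both endpoints as unit vectors p₁, p₂ with components (cos φ cos λ, cos φ sin λ, sin φ).
The central angle between the endpoints is δ = arccos(p₁·p₂) ≈ 1.289 rad (73.8°). The total great-circle distance is δ·R ≈ 1.289 × 6371 ≈ 8211 km, so the target fraction is f = 5000/8211 ≈ 0.609.
Interpolate at f ≈ 0.609 with slerp weights a = sin((1−f)δ)/sin δ ≈ 0.503, b = sin(fδ)/sin δ ≈ 0.736.
p = a·p₁ + b·p₂ ≈ (0.079, 0.519, 0.851); φ = arcsin(p_z) ≈ 58.30°, λ = atan2(p_y, p_x) ≈ 81.32°.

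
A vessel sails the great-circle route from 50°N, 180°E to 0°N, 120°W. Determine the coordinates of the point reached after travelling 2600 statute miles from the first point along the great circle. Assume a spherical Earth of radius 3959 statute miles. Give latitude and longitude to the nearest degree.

≈ 27°N, 141°W

The haversine formula gives a central angle δ ≈ 1.244 rad (71.3°) between the endpoints. The total great-circle distance is δ·R ≈ 1.244 × 3959 ≈ 4923 mi, so the target fraction is f = 2600/4923 ≈ 0.528.
Interpolate at f ≈ 0.528 with slerp weights a = sin((1−f)δ)/sin δ ≈ 0.585, b = sin(fδ)/sin δ ≈ 0.645.
p = a·p₁ + b·p₂ ≈ (-0.698, -0.558, 0.448); φ = arcsin(p_z) ≈ 26.61°, λ = atan2(p_y, p_x) ≈ -141.35°.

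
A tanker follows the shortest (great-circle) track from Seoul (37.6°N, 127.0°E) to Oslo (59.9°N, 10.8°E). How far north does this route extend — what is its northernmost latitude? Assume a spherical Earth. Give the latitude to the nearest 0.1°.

≈ 67.6°N

The great circle lies in the plane with unit normal n̂ = (p₁ × p₂)/|p₁ × p₂|.
Here n̂_z ≈ -0.381; the vertex latitude is φ_max = arccos|n̂_z| ≈ 67.6°.
Check via Clairaut: cos φ_max = |cos φ₁| · sin C = cos(37.6°)·sin(28.7°) ≈ 0.381, again giving ≈ 67.6°.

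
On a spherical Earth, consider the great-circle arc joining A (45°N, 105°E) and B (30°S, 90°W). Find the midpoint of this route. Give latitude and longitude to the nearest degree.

Convert each endpoint to a unit vector on the sphere (x = cos φ cos λ, y = cos φ sin λ, z = sin φ).
The central angle between the endpoints is δ = arccos(p₁·p₂) ≈ 2.809 rad (160.9°).
Interpolate at f = 1/2 with slerp weights a = sin((1−f)δ)/sin δ ≈ 3.017, b = sin(fδ)/sin δ ≈ 3.017.
p = a·p₁ + b·p₂ ≈ (-0.552, -0.552, 0.625); φ = arcsin(p_z) ≈ 38.67°, λ = atan2(p_y, p_x) ≈ -135.00°.

≈ (39°N, 135°W)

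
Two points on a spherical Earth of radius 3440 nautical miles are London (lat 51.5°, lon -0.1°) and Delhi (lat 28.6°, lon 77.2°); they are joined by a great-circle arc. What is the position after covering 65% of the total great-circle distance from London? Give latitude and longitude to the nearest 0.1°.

The haversine formula gives a central angle δ ≈ 1.053 rad (60.3°) between the endpoints.
Interpolate at f = 0.65 with slerp weights a = sin((1−f)δ)/sin δ ≈ 0.415, b = sin(fδ)/sin δ ≈ 0.728.
p = a·p₁ + b·p₂ ≈ (0.400, 0.623, 0.673); φ = arcsin(p_z) ≈ 42.29°, λ = atan2(p_y, p_x) ≈ 57.30°.

≈ lat 42.3°, lon 57.3°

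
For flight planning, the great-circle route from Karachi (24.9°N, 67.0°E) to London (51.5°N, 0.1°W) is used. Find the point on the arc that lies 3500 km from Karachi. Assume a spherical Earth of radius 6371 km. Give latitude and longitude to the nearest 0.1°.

≈ 44.7°N, 36.7°E

The haversine formula gives a central angle δ ≈ 0.989 rad (56.7°) between the endpoints. The total great-circle distance is δ·R ≈ 0.989 × 6371 ≈ 6303 km, so the target fraction is f = 3500/6303 ≈ 0.555.
Interpolate at f ≈ 0.555 with slerp weights a = sin((1−f)δ)/sin δ ≈ 0.510, b = sin(fδ)/sin δ ≈ 0.625.
p = a·p₁ + b·p₂ ≈ (0.570, 0.425, 0.704); φ = arcsin(p_z) ≈ 44.72°, λ = atan2(p_y, p_x) ≈ 36.72°.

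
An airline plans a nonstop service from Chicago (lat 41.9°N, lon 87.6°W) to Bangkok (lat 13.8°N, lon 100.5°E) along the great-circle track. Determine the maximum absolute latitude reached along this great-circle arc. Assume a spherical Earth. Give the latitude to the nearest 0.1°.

The great circle lies in the plane with unit normal n̂ = (p₁ × p₂)/|p₁ × p₂|.
Here n̂_z ≈ -0.123; the vertex latitude is φ_max = arccos|n̂_z| ≈ 83.0°.
Check via Clairaut: cos φ_max = |cos φ₁| · sin C = cos(41.9°)·sin(9.5°) ≈ 0.123, again giving ≈ 83.0°.

≈ 83.0°N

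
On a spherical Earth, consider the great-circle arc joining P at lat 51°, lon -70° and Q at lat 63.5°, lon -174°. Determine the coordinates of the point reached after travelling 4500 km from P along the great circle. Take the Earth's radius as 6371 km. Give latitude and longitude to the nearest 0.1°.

≈ lat 68.5°, lon -150.6°

Write both endpoints as unit vectors p₁, p₂ with components (cos φ cos λ, cos φ sin λ, sin φ).
The central angle between the endpoints is δ = arccos(p₁·p₂) ≈ 0.892 rad (51.1°). The total great-circle distance is δ·R ≈ 0.892 × 6371 ≈ 5685 km, so the target fraction is f = 4500/5685 ≈ 0.792.
Interpolate at f ≈ 0.792 with slerp weights a = sin((1−f)δ)/sin δ ≈ 0.238, b = sin(fδ)/sin δ ≈ 0.834.
p = a·p₁ + b·p₂ ≈ (-0.319, -0.179, 0.931); φ = arcsin(p_z) ≈ 68.54°, λ = atan2(p_y, p_x) ≈ -150.63°.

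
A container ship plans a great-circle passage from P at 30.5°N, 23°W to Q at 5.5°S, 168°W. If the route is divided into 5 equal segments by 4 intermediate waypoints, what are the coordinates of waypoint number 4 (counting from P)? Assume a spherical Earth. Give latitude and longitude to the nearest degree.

≈ 13°N, 147°W

Write both endpoints as unit vectors p₁, p₂ with components (cos φ cos λ, cos φ sin λ, sin φ).
The central angle between the endpoints is δ = arccos(p₁·p₂) ≈ 2.421 rad (138.7°).
Interpolate at f = 4/5 with slerp weights a = sin((1−f)δ)/sin δ ≈ 0.705, b = sin(fδ)/sin δ ≈ 1.415.
p = a·p₁ + b·p₂ ≈ (-0.818, -0.530, 0.222); φ = arcsin(p_z) ≈ 12.84°, λ = atan2(p_y, p_x) ≈ -147.06°.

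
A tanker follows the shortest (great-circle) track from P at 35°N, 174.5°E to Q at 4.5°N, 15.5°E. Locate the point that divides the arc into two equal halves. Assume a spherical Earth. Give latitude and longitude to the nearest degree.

The haversine formula gives a central angle δ ≈ 2.371 rad (135.8°) between the endpoints.
Interpolate at f = 1/2 with slerp weights a = sin((1−f)δ)/sin δ ≈ 1.330, b = sin(fδ)/sin δ ≈ 1.330.
p = a·p₁ + b·p₂ ≈ (0.193, 0.459, 0.867); φ = arcsin(p_z) ≈ 60.14°, λ = atan2(p_y, p_x) ≈ 67.16°.

≈ 60°N, 67°E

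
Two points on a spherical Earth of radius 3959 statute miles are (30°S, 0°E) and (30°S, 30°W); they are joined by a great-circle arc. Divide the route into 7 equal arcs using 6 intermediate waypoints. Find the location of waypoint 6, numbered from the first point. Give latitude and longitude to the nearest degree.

The haversine formula gives a central angle δ ≈ 0.452 rad (25.9°) between the endpoints.
Interpolate at f = 6/7 with slerp weights a = sin((1−f)δ)/sin δ ≈ 0.148, b = sin(fδ)/sin δ ≈ 0.865.
p = a·p₁ + b·p₂ ≈ (0.777, -0.375, -0.506); φ = arcsin(p_z) ≈ -30.42°, λ = atan2(p_y, p_x) ≈ -25.75°.

≈ (30°S, 26°W)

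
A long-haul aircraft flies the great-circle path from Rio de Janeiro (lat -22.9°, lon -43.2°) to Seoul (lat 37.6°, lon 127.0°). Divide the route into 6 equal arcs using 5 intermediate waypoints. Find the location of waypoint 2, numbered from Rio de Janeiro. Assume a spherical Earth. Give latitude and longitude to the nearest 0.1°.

≈ lat 25.9°, lon -18.5°

Write both endpoints as unit vectors p₁, p₂ with components (cos φ cos λ, cos φ sin λ, sin φ).
The central angle between the endpoints is δ = arccos(p₁·p₂) ≈ 2.846 rad (163.1°).
Interpolate at f = 2/6 with slerp weights a = sin((1−f)δ)/sin δ ≈ 3.251, b = sin(fδ)/sin δ ≈ 2.789.
p = a·p₁ + b·p₂ ≈ (0.853, -0.285, 0.437); φ = arcsin(p_z) ≈ 25.90°, λ = atan2(p_y, p_x) ≈ -18.48°.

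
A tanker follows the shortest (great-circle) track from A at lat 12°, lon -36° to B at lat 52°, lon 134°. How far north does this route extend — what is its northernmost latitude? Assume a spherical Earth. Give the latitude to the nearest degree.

≈ 83°

The great circle lies in the plane with unit normal n̂ = (p₁ × p₂)/|p₁ × p₂|.
Here n̂_z ≈ +0.116; the vertex latitude is φ_max = arccos|n̂_z| ≈ 83.4°.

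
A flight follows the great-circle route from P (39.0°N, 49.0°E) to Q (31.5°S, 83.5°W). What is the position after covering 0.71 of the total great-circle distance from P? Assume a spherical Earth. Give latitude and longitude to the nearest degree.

≈ (9°S, 46°W)

Write both endpoints as unit vectors p₁, p₂ with components (cos φ cos λ, cos φ sin λ, sin φ).
The central angle between the endpoints is δ = arccos(p₁·p₂) ≈ 2.460 rad (140.9°).
Interpolate at f = 0.71 with slerp weights a = sin((1−f)δ)/sin δ ≈ 1.038, b = sin(fδ)/sin δ ≈ 1.563.
p = a·p₁ + b·p₂ ≈ (0.680, -0.715, -0.163); φ = arcsin(p_z) ≈ -9.37°, λ = atan2(p_y, p_x) ≈ -46.41°.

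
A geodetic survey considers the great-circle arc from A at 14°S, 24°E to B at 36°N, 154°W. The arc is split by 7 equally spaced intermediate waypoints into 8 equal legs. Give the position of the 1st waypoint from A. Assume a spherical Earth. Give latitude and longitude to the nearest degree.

Write both endpoints as unit vectors p₁, p₂ with components (cos φ cos λ, cos φ sin λ, sin φ).
The central angle between the endpoints is δ = arccos(p₁·p₂) ≈ 2.756 rad (157.9°).
Interpolate at f = 1/8 with slerp weights a = sin((1−f)δ)/sin δ ≈ 1.774, b = sin(fδ)/sin δ ≈ 0.899.
p = a·p₁ + b·p₂ ≈ (0.919, 0.381, 0.099); φ = arcsin(p_z) ≈ 5.69°, λ = atan2(p_y, p_x) ≈ 22.54°.

≈ 6°N, 23°E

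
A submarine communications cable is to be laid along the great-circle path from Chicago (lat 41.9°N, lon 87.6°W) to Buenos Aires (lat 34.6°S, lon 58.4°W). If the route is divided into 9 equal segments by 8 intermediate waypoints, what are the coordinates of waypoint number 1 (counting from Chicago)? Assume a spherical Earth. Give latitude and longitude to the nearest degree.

≈ lat 34°N, lon 83°W

Write both endpoints as unit vectors p₁, p₂ with components (cos φ cos λ, cos φ sin λ, sin φ).
The central angle between the endpoints is δ = arccos(p₁·p₂) ≈ 1.415 rad (81.0°).
Interpolate at f = 1/9 with slerp weights a = sin((1−f)δ)/sin δ ≈ 0.963, b = sin(fδ)/sin δ ≈ 0.158.
p = a·p₁ + b·p₂ ≈ (0.098, -0.827, 0.553); φ = arcsin(p_z) ≈ 33.58°, λ = atan2(p_y, p_x) ≈ -83.22°.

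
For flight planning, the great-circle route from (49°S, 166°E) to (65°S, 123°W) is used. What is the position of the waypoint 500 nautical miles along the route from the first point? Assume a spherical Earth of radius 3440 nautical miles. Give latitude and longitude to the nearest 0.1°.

≈ (55.1°S, 175.2°E)

Write both endpoints as unit vectors p₁, p₂ with components (cos φ cos λ, cos φ sin λ, sin φ).
The central angle between the endpoints is δ = arccos(p₁·p₂) ≈ 0.685 rad (39.3°). The total great-circle distance is δ·R ≈ 0.685 × 3440 ≈ 2357 nmi, so the target fraction is f = 500/2357 ≈ 0.212.
Interpolate at f ≈ 0.212 with slerp weights a = sin((1−f)δ)/sin δ ≈ 0.812, b = sin(fδ)/sin δ ≈ 0.229.
p = a·p₁ + b·p₂ ≈ (-0.570, 0.048, -0.820); φ = arcsin(p_z) ≈ -55.13°, λ = atan2(p_y, p_x) ≈ 175.20°.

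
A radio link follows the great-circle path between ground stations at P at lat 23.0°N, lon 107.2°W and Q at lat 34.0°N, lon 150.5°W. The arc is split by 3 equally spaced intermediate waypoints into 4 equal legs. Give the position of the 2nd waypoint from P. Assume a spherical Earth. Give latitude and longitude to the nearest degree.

≈ lat 30°N, lon 128°W

The haversine formula gives a central angle δ ≈ 0.686 rad (39.3°) between the endpoints.
Interpolate at f = 2/4 with slerp weights a = sin((1−f)δ)/sin δ ≈ 0.531, b = sin(fδ)/sin δ ≈ 0.531.
p = a·p₁ + b·p₂ ≈ (-0.528, -0.684, 0.504); φ = arcsin(p_z) ≈ 30.29°, λ = atan2(p_y, p_x) ≈ -127.66°.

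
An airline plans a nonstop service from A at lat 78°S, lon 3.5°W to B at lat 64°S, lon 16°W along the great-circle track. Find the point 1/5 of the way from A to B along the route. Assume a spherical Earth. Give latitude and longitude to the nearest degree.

Convert each endpoint to a unit vector on the sphere (x = cos φ cos λ, y = cos φ sin λ, z = sin φ).
The central angle between the endpoints is δ = arccos(p₁·p₂) ≈ 0.253 rad (14.5°).
Interpolate at f = 1/5 with slerp weights a = sin((1−f)δ)/sin δ ≈ 0.803, b = sin(fδ)/sin δ ≈ 0.202.
p = a·p₁ + b·p₂ ≈ (0.252, -0.035, -0.967); φ = arcsin(p_z) ≈ -75.28°, λ = atan2(p_y, p_x) ≈ -7.83°.

≈ lat 75°S, lon 8°W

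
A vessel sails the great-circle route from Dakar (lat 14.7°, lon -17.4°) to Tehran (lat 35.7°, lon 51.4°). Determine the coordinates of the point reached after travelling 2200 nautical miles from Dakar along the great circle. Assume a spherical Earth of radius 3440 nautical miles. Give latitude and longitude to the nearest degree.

≈ lat 31°, lon 18°

Write both endpoints as unit vectors p₁, p₂ with components (cos φ cos λ, cos φ sin λ, sin φ).
The central angle between the endpoints is δ = arccos(p₁·p₂) ≈ 1.124 rad (64.4°). The total great-circle distance is δ·R ≈ 1.124 × 3440 ≈ 3866 nmi, so the target fraction is f = 2200/3866 ≈ 0.569.
Interpolate at f ≈ 0.569 with slerp weights a = sin((1−f)δ)/sin δ ≈ 0.516, b = sin(fδ)/sin δ ≈ 0.662.
p = a·p₁ + b·p₂ ≈ (0.812, 0.271, 0.517); φ = arcsin(p_z) ≈ 31.15°, λ = atan2(p_y, p_x) ≈ 18.44°.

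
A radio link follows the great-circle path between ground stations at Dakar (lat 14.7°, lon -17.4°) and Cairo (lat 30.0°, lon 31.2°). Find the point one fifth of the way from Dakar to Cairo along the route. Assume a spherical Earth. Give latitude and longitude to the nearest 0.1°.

Convert each endpoint to a unit vector on the sphere (x = cos φ cos λ, y = cos φ sin λ, z = sin φ).
The central angle between the endpoints is δ = arccos(p₁·p₂) ≈ 0.822 rad (47.1°).
Interpolate at f = 1/5 with slerp weights a = sin((1−f)δ)/sin δ ≈ 0.834, b = sin(fδ)/sin δ ≈ 0.223.
p = a·p₁ + b·p₂ ≈ (0.936, -0.141, 0.323); φ = arcsin(p_z) ≈ 18.87°, λ = atan2(p_y, p_x) ≈ -8.58°.

≈ lat 18.9°, lon -8.6°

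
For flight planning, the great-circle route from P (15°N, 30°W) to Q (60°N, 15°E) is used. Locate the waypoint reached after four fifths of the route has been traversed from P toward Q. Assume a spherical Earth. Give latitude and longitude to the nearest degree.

≈ (53°N, 0°E)

Write both endpoints as unit vectors p₁, p₂ with components (cos φ cos λ, cos φ sin λ, sin φ).
The central angle between the endpoints is δ = arccos(p₁·p₂) ≈ 0.970 rad (55.6°).
Interpolate at f = 4/5 with slerp weights a = sin((1−f)δ)/sin δ ≈ 0.234, b = sin(fδ)/sin δ ≈ 0.849.
p = a·p₁ + b·p₂ ≈ (0.606, -0.003, 0.796); φ = arcsin(p_z) ≈ 52.73°, λ = atan2(p_y, p_x) ≈ -0.28°.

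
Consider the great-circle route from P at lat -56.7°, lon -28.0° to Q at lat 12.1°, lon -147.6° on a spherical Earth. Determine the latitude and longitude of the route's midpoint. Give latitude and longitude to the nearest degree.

Write both endpoints as unit vectors p₁, p₂ with components (cos φ cos λ, cos φ sin λ, sin φ).
The central angle between the endpoints is δ = arccos(p₁·p₂) ≈ 2.027 rad (116.1°).
Interpolate at f = 1/2 with slerp weights a = sin((1−f)δ)/sin δ ≈ 0.945, b = sin(fδ)/sin δ ≈ 0.945.
p = a·p₁ + b·p₂ ≈ (-0.322, -0.739, -0.592); φ = arcsin(p_z) ≈ -36.29°, λ = atan2(p_y, p_x) ≈ -113.56°.

≈ lat -36°, lon -114°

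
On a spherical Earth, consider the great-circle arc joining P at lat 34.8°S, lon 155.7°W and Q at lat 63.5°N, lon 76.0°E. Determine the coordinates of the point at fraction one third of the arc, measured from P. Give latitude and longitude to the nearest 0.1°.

The haversine formula gives a central angle δ ≈ 2.401 rad (137.5°) between the endpoints.
Interpolate at f = 1/3 with slerp weights a = sin((1−f)δ)/sin δ ≈ 1.481, b = sin(fδ)/sin δ ≈ 1.063.
p = a·p₁ + b·p₂ ≈ (-0.994, -0.040, 0.106); φ = arcsin(p_z) ≈ 6.09°, λ = atan2(p_y, p_x) ≈ -177.68°.

≈ lat 6.1°N, lon 177.7°W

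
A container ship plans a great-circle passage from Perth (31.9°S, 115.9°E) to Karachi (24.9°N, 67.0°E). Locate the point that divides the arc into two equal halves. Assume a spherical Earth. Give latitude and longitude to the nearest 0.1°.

From cos δ = sin φ₁ sin φ₂ + cos φ₁ cos φ₂ cos Δλ, the central angle is δ ≈ 1.283 rad (73.5°).
Interpolate at f = 1/2 with slerp weights a = sin((1−f)δ)/sin δ ≈ 0.624, b = sin(fδ)/sin δ ≈ 0.624.
p = a·p₁ + b·p₂ ≈ (-0.010, 0.998, -0.067); φ = arcsin(p_z) ≈ -3.84°, λ = atan2(p_y, p_x) ≈ 90.59°.

≈ 3.8°S, 90.6°E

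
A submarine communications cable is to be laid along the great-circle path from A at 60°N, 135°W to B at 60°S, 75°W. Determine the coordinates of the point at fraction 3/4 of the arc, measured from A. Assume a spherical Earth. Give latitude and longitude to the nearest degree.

Write both endpoints as unit vectors p₁, p₂ with components (cos φ cos λ, cos φ sin λ, sin φ).
The central angle between the endpoints is δ = arccos(p₁·p₂) ≈ 2.246 rad (128.7°).
Interpolate at f = 3/4 with slerp weights a = sin((1−f)δ)/sin δ ≈ 0.682, b = sin(fδ)/sin δ ≈ 1.273.
p = a·p₁ + b·p₂ ≈ (-0.076, -0.856, -0.512); φ = arcsin(p_z) ≈ -30.77°, λ = atan2(p_y, p_x) ≈ -95.10°.

≈ 31°S, 95°W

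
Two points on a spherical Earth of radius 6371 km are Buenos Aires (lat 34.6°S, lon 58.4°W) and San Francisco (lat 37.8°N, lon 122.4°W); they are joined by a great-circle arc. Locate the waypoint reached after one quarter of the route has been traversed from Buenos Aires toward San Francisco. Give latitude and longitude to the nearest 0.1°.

Write both endpoints as unit vectors p₁, p₂ with components (cos φ cos λ, cos φ sin λ, sin φ).
The central angle between the endpoints is δ = arccos(p₁·p₂) ≈ 1.634 rad (93.6°).
Interpolate at f = 1/4 with slerp weights a = sin((1−f)δ)/sin δ ≈ 0.943, b = sin(fδ)/sin δ ≈ 0.398.
p = a·p₁ + b·p₂ ≈ (0.238, -0.926, -0.291); φ = arcsin(p_z) ≈ -16.94°, λ = atan2(p_y, p_x) ≈ -75.58°.

≈ lat 16.9°S, lon 75.6°W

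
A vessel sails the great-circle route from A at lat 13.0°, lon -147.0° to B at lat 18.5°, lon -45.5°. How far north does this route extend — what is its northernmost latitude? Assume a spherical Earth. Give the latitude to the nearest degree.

≈ 24°

The great circle lies in the plane with unit normal n̂ = (p₁ × p₂)/|p₁ × p₂|.
Here n̂_z ≈ +0.911; the vertex latitude is φ_max = arccos|n̂_z| ≈ 24.3°.
Check via Clairaut: cos φ_max = |cos φ₁| · sin C = cos(13.0°)·sin(69.3°) ≈ 0.911, again giving ≈ 24.3°.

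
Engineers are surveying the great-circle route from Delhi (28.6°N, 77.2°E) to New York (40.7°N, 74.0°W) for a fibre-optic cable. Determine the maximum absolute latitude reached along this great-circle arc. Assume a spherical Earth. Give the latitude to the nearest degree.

The great circle lies in the plane with unit normal n̂ = (p₁ × p₂)/|p₁ × p₂|.
Here n̂_z ≈ -0.333; the vertex latitude is φ_max = arccos|n̂_z| ≈ 70.5°.
Check via Clairaut: cos φ_max = |cos φ₁| · sin C = cos(28.6°)·sin(22.3°) ≈ 0.333, again giving ≈ 70.5°.

≈ 71°N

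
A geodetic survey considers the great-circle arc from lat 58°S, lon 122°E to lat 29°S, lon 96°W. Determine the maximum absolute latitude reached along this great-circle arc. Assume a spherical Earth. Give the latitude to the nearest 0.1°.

The great circle lies in the plane with unit normal n̂ = (p₁ × p₂)/|p₁ × p₂|.
Here n̂_z ≈ +0.286; the vertex latitude is φ_max = arccos|n̂_z| ≈ 73.4°.

≈ 73.4°S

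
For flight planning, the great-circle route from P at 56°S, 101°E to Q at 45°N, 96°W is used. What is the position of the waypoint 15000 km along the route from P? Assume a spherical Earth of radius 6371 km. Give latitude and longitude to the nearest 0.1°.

The haversine formula gives a central angle δ ≈ 2.874 rad (164.7°) between the endpoints. The total great-circle distance is δ·R ≈ 2.874 × 6371 ≈ 18309 km, so the target fraction is f = 15000/18309 ≈ 0.819.
Interpolate at f ≈ 0.819 with slerp weights a = sin((1−f)δ)/sin δ ≈ 1.876, b = sin(fδ)/sin δ ≈ 2.677.
p = a·p₁ + b·p₂ ≈ (-0.398, -0.853, 0.338); φ = arcsin(p_z) ≈ 19.75°, λ = atan2(p_y, p_x) ≈ -115.01°.

≈ 19.7°N, 115.0°W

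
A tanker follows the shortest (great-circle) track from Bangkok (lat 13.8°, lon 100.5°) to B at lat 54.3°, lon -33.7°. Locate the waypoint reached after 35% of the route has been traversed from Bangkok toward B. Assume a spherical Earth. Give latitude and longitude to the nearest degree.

From cos δ = sin φ₁ sin φ₂ + cos φ₁ cos φ₂ cos Δλ, the central angle is δ ≈ 1.774 rad (101.6°).
Interpolate at f = 0.35 with slerp weights a = sin((1−f)δ)/sin δ ≈ 0.933, b = sin(fδ)/sin δ ≈ 0.594.
p = a·p₁ + b·p₂ ≈ (0.123, 0.699, 0.705); φ = arcsin(p_z) ≈ 44.81°, λ = atan2(p_y, p_x) ≈ 80.00°.

≈ lat 45°, lon 80°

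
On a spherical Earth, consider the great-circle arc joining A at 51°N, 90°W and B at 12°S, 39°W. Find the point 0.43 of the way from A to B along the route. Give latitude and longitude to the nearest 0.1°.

≈ 25.9°N, 61.7°W

Write both endpoints as unit vectors p₁, p₂ with components (cos φ cos λ, cos φ sin λ, sin φ).
The central angle between the endpoints is δ = arccos(p₁·p₂) ≈ 1.343 rad (76.9°).
Interpolate at f = 0.43 with slerp weights a = sin((1−f)δ)/sin δ ≈ 0.711, b = sin(fδ)/sin δ ≈ 0.560.
p = a·p₁ + b·p₂ ≈ (0.426, -0.793, 0.436); φ = arcsin(p_z) ≈ 25.87°, λ = atan2(p_y, p_x) ≈ -61.74°.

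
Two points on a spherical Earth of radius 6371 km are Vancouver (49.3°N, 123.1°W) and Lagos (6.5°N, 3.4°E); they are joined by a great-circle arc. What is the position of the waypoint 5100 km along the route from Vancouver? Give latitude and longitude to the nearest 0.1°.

≈ 51.6°N, 47.7°W

Convert each endpoint to a unit vector on the sphere (x = cos φ cos λ, y = cos φ sin λ, z = sin φ).
The central angle between the endpoints is δ = arccos(p₁·p₂) ≈ 1.875 rad (107.4°). The total great-circle distance is δ·R ≈ 1.875 × 6371 ≈ 11946 km, so the target fraction is f = 5100/11946 ≈ 0.427.
Interpolate at f ≈ 0.427 with slerp weights a = sin((1−f)δ)/sin δ ≈ 0.922, b = sin(fδ)/sin δ ≈ 0.752.
p = a·p₁ + b·p₂ ≈ (0.418, -0.459, 0.784); φ = arcsin(p_z) ≈ 51.62°, λ = atan2(p_y, p_x) ≈ -47.70°.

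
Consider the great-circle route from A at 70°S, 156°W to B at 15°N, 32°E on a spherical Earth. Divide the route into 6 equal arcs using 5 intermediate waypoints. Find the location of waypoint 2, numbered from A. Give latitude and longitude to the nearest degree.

≈ 68°S, 41°E

Convert each endpoint to a unit vector on the sphere (x = cos φ cos λ, y = cos φ sin λ, z = sin φ).
The central angle between the endpoints is δ = arccos(p₁·p₂) ≈ 2.178 rad (124.8°).
Interpolate at f = 2/6 with slerp weights a = sin((1−f)δ)/sin δ ≈ 1.209, b = sin(fδ)/sin δ ≈ 0.808.
p = a·p₁ + b·p₂ ≈ (0.284, 0.246, -0.927); φ = arcsin(p_z) ≈ -67.94°, λ = atan2(p_y, p_x) ≈ 40.81°.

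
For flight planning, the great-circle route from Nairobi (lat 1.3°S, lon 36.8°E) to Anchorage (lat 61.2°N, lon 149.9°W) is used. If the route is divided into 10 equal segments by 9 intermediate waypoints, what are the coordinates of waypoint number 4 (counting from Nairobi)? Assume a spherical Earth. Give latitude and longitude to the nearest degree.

Convert each endpoint to a unit vector on the sphere (x = cos φ cos λ, y = cos φ sin λ, z = sin φ).
The central angle between the endpoints is δ = arccos(p₁·p₂) ≈ 2.092 rad (119.9°).
Interpolate at f = 4/10 with slerp weights a = sin((1−f)δ)/sin δ ≈ 1.096, b = sin(fδ)/sin δ ≈ 0.856.
p = a·p₁ + b·p₂ ≈ (0.521, 0.450, 0.726); φ = arcsin(p_z) ≈ 46.52°, λ = atan2(p_y, p_x) ≈ 40.81°.

≈ lat 47°N, lon 41°E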